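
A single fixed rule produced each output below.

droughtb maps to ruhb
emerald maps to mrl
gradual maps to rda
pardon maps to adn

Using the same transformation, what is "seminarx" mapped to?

eiax

The transformation: keep every other character starting from the second (positions 2nd, 4th, 6th, ...).
"seminarx" → "eiax".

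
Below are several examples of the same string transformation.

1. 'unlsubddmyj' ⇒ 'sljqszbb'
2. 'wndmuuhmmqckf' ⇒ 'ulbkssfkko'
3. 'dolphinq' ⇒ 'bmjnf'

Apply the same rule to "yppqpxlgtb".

wnnonvj

Each output is the input with this applied: delete the last 3 characters, then shift every letter 2 places backward in the alphabet (wrapping around).
On "yppqpxlgtb": the first step gives "yppqpxl", and the second then gives "wnnonvj".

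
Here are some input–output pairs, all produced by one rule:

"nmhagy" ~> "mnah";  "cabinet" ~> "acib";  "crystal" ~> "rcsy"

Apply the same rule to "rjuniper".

jrnu

The rule is to swap each adjacent pair of characters (1↔2, 3↔4, ...), then keep only the first 4 characters.
Starting from "rjuniper": after the first operation, "jrnupire"; after the second, "jrnu".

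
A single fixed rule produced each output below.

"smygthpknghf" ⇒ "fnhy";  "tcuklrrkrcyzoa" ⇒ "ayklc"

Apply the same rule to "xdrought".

The rule is to reverse the string, then keep one character in every 3, starting at position 1 (positions 1st, 4th, 7th, ...).
Applying both steps to "xdrought": "thguordx", then "tud".
(Check on "smygthpknghf": → "fhgnkphtgyms" → "fnhy" ✓)

tud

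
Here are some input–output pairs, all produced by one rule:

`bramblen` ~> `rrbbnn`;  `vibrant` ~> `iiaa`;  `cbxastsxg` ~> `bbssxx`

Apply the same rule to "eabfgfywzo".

The rule is to keep one character in every 3, starting at position 2 (positions 2nd, 5th, 8th, ...), then double every character.
Starting from "eabfgfywzo": after the first operation, "agw"; after the second, "aaggww".

aaggww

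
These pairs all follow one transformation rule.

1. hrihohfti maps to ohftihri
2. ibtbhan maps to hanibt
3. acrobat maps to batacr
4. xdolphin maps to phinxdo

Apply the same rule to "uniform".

ormuni

Each output is the input with this applied: move the first 3 characters to the end (rotate left by 3), then delete the first character.
Applying both steps to "uniform": "formuni", then "ormuni".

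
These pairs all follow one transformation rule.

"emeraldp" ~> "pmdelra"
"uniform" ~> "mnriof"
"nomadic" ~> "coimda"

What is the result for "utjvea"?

In each case the input is transformed by: take characters alternately from the front and the back (1st, last, 2nd, 2nd-last, ...), then delete the first character.
"utjvea" → "uatejv" → "atejv".
(Check on "nomadic": → "ncoimda" → "coimda" ✓)

atejv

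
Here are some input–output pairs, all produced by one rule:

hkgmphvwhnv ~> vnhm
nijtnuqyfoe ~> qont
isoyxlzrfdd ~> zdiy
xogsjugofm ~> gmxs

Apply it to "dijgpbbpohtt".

The rule is to keep one character in every 3, starting at position 1 (positions 1st, 4th, 7th, ...), then move the last 2 characters to the front (rotate right by 2).
For "dijgpbbpohtt", step one produces "dgbh"; step two turns that into "bhdg".
(Check on "nijtnuqyfoe": → "ntqo" → "qont" ✓)

bhdg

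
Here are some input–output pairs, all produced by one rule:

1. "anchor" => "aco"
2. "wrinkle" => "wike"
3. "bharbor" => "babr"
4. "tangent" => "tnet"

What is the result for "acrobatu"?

arbt

The transformation: keep every other character starting from the first (positions 1st, 3rd, 5th, ...).
For "acrobatu" the result is "arbt".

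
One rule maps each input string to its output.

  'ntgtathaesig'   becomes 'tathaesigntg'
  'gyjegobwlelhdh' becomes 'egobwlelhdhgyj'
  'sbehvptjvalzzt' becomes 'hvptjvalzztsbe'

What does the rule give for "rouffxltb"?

The transformation: move the first 3 characters to the end (rotate left by 3).
Doing the same to "rouffxltb": "ffxltbrou".

ffxltbrou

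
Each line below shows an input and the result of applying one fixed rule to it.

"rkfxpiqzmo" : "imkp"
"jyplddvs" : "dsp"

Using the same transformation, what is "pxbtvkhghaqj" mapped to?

Looking at the pairs, the operation is to swap the front and back halves of the string, then keep one character in every 3, starting at position 1 (positions 1st, 4th, 7th, ...).
Starting from "pxbtvkhghaqj": after the first operation, "hghaqjpxbtvk"; after the second, "hapt".

hapt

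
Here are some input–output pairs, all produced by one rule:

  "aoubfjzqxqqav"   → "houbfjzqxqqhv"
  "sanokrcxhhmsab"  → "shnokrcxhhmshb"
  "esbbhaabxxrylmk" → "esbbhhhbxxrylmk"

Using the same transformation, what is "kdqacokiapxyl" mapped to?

kdqhcokihpxyl

Looking at the pairs, the operation is to replace every "a" with "h".
For "kdqacokiapxyl" the result is "kdqhcokihpxyl".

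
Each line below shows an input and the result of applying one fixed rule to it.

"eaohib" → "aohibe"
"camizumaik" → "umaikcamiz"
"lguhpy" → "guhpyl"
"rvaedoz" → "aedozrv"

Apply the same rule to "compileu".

pileucom

The pattern: move the last 3 characters to the front (rotate right by 3), then move the last 2 characters to the front (rotate right by 2).
On "compileu": the first step gives "leucompi", and the second then gives "pileucom".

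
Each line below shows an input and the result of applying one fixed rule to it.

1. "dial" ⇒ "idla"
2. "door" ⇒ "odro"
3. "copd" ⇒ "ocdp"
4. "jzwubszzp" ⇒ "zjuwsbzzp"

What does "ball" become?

What's happening: swap each adjacent pair of characters (1↔2, 3↔4, ...).
"ball" → "abll".

abll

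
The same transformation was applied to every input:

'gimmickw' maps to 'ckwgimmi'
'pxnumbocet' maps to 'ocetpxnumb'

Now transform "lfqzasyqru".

Looking at the pairs, the operation is to move the first character to the end, then swap the front and back halves of the string.
"lfqzasyqru" → "yqrulfqzas".

yqrulfqzas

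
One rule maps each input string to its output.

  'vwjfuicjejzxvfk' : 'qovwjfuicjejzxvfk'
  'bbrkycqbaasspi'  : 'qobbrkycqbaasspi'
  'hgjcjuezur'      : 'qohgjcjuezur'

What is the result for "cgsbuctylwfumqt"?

In each case the input is transformed by: prepend "qo".
So "cgsbuctylwfumqt" becomes "qocgsbuctylwfumqt".

qocgsbuctylwfumqt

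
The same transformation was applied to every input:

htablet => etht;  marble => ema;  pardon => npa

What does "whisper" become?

erwh

The transformation: move the first 2 characters to the end (rotate left by 2), then delete the first 3 characters.
"whisper" → "isperwh" → "erwh".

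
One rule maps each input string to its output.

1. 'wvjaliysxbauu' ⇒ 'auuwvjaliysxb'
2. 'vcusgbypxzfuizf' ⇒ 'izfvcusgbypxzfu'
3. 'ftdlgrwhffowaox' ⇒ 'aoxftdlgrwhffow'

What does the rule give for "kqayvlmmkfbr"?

The transformation: move the last 3 characters to the front (rotate right by 3).
"kqayvlmmkfbr" → "fbrkqayvlmmk".

fbrkqayvlmmk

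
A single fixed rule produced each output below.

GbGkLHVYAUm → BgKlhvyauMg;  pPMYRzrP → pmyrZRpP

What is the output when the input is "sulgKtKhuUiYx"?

The pattern: move the first character to the end, then flip the case of every letter.
Working it through for "sulgKtKhuUiYx": intermediate "ulgKtKhuUiYxs", final "ULGkTkHUuIyXS".

ULGkTkHUuIyXS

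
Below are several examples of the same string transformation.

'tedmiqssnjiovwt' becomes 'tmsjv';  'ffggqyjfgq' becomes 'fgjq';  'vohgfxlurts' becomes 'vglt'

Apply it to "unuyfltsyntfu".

uytnu

The pattern: keep one character in every 3, starting at position 1 (positions 1st, 4th, 7th, ...).
On "unuyfltsyntfu" that produces "uytnu".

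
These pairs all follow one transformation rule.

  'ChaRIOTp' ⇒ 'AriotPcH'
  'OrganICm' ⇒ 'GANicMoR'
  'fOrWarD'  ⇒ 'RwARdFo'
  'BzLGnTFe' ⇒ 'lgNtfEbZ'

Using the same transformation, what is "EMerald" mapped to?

ERALDem

What's happening: move the first 2 characters to the end (rotate left by 2), then flip the case of every letter.
For "EMerald", step one produces "eraldEM"; step two turns that into "ERALDem".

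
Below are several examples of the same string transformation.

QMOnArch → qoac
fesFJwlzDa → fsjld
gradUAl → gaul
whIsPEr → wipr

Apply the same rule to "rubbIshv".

Each output is the input with this applied: keep every other character starting from the first (positions 1st, 3rd, 5th, ...), then convert every letter to lowercase.
Working it through for "rubbIshv": intermediate "rbIh", final "rbih".

rbih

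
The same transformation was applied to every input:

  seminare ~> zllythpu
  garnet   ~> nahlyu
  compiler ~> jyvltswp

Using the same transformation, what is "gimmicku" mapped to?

nbprtjtp

In each case the input is transformed by: shift every letter 7 places forward in the alphabet (wrapping around), then take characters alternately from the front and the back (1st, last, 2nd, 2nd-last, ...).
Working it through for "gimmicku": intermediate "npttpjrb", final "nbprtjtp".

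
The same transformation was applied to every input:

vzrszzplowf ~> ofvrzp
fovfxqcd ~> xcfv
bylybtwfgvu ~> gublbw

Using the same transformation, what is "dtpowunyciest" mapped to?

etdpwnc

The rule is to keep every other character starting from the first (positions 1st, 3rd, 5th, ...), then move the last 2 characters to the front (rotate right by 2).
Applying both steps to "dtpowunyciest": "dpwncet", then "etdpwnc".
(Check on "bylybtwfgvu": → "blbwgu" → "gublbw" ✓)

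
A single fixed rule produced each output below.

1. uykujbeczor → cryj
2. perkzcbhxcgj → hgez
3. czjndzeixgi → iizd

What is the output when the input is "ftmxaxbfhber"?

feta

What's happening: keep one character in every 3, starting at position 2 (positions 2nd, 5th, 8th, ...), then move the last 2 characters to the front (rotate right by 2).
On "ftmxaxbfhber": the first step gives "tafe", and the second then gives "feta".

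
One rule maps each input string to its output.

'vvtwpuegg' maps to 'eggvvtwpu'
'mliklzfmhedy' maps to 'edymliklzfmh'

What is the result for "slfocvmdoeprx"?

prxslfocvmdoe

The rule is to move the last 3 characters to the front (rotate right by 3).
On "slfocvmdoeprx" that produces "prxslfocvmdoe".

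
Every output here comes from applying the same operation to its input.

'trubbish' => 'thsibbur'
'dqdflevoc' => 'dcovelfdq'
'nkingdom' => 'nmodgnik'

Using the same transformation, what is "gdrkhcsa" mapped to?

gaschkrd

Looking at the pairs, the operation is to reverse the string, then move the last character to the front.
Working it through for "gdrkhcsa": intermediate "aschkrdg", final "gaschkrd".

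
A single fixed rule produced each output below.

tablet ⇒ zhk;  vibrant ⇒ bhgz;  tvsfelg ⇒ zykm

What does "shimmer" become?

In each case the input is transformed by: keep every other character starting from the first (positions 1st, 3rd, 5th, ...), then shift every letter 6 places forward in the alphabet (wrapping around).
For "shimmer", step one produces "simr"; step two turns that into "yosx".
(Check on "vibrant": → "vbat" → "bhgz" ✓)

yosx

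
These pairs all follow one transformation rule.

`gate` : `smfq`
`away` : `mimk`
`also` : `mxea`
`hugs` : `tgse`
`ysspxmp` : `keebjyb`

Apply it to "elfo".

qxra

The rule is to shift every letter 12 places forward in the alphabet (wrapping around).
For "elfo" the result is "qxra".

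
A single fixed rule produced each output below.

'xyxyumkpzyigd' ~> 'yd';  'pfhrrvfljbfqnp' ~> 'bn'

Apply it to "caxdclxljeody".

The pattern: keep one character in every 3, starting at position 1 (positions 1st, 4th, 7th, ...), then delete the first 3 characters.
"caxdclxljeody" → "ey".

ey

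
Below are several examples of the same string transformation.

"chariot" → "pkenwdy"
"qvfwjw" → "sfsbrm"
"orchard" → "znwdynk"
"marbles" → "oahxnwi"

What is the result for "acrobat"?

The rule is to reverse the string, then shift every letter 4 places backward in the alphabet (wrapping around).
Applying that to "acrobat" gives "pwxknyw".

pwxknyw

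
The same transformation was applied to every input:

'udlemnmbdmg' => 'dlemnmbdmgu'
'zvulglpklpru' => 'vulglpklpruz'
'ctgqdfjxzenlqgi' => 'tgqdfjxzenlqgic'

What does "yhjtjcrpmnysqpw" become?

hjtjcrpmnysqpwy

The rule is to move the first character to the end.
Applying that to "yhjtjcrpmnysqpw" gives "hjtjcrpmnysqpwy".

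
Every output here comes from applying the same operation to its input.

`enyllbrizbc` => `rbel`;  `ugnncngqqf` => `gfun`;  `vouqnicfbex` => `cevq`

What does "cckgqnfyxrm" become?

frcg

The pattern: keep one character in every 3, starting at position 1 (positions 1st, 4th, 7th, ...), then swap the front and back halves of the string.
On "cckgqnfyxrm": the first step gives "cgfr", and the second then gives "frcg".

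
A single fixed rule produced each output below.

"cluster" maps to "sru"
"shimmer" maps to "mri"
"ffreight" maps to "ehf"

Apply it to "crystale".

slr

The transformation: move the first 3 characters to the end (rotate left by 3), then keep one character in every 3, starting at position 1 (positions 1st, 4th, 7th, ...).
For "crystale", step one produces "stalecry"; step two turns that into "slr".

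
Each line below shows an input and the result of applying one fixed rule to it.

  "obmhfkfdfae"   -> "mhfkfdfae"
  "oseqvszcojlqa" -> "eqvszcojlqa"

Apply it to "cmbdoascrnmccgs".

bdoascrnmccgs

In each case the input is transformed by: delete the first 2 characters.
Applying that to "cmbdoascrnmccgs" gives "bdoascrnmccgs".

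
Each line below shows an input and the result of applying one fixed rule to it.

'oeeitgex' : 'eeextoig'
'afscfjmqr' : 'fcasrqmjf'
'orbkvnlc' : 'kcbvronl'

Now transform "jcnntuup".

njcuutpn

Each output is the input with this applied: sort the characters into reverse alphabetical order, then move the last 3 characters to the front (rotate right by 3).
Applying that to "jcnntuup" gives "njcuutpn".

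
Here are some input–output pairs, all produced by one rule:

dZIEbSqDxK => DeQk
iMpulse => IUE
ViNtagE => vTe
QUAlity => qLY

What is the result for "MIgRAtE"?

Each output is the input with this applied: flip the case of every letter, then keep one character in every 3, starting at position 1 (positions 1st, 4th, 7th, ...).
"MIgRAtE" → "miGraTe" → "mre".
(Check on "QUAlity": → "quaLITY" → "qLY" ✓)

mre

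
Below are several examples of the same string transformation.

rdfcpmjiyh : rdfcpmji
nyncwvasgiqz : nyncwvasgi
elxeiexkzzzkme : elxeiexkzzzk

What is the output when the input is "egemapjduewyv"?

egemapjduew

In each case the input is transformed by: delete the last 2 characters.
For "egemapjduewyv" the result is "egemapjduew".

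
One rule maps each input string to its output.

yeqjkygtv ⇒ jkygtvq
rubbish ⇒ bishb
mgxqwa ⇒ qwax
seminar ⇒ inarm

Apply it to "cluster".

steru

The pattern: delete the first 2 characters, then move the first character to the end.
Applying both steps to "cluster": "uster", then "steru".
(Check on "mgxqwa": → "xqwa" → "qwax" ✓)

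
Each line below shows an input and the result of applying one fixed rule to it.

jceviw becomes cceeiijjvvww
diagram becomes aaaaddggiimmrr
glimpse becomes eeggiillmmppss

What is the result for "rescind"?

ccddeeiinnrrss

In each case the input is transformed by: sort the characters into alphabetical order, then double every character.
"rescind" → "cdeinrs" → "ccddeeiinnrrss".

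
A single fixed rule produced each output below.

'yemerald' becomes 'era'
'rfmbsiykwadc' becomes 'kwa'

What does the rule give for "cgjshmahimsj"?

him

The pattern: delete the last 2 characters, then keep only the last 3 characters.
"cgjshmahimsj" → "cgjshmahim" → "him".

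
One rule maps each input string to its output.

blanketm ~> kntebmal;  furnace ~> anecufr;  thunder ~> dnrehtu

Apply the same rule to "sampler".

The pattern: move the first 3 characters to the end (rotate left by 3), then swap each adjacent pair of characters (1↔2, 3↔4, ...).
On "sampler": the first step gives "plersam", and the second then gives "lpreasm".

lpreasm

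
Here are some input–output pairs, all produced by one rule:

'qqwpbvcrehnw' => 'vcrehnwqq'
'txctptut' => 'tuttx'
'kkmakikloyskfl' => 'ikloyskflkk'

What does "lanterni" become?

Looking at the pairs, the operation is to move the first 2 characters to the end (rotate left by 2), then delete the first 3 characters.
Starting from "lanterni": after the first operation, "nternila"; after the second, "rnila".

rnila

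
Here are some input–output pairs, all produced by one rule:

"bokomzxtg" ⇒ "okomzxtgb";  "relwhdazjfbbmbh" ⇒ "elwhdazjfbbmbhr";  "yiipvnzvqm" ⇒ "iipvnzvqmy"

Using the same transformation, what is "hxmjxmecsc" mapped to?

xmjxmecsch

Each output is the input with this applied: move the first character to the end.
Doing the same to "hxmjxmecsc": "xmjxmecsch".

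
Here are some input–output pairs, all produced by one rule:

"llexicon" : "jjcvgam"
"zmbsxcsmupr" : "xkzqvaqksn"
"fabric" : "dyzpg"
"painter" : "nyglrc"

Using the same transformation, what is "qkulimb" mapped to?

The pattern: shift every letter 2 places backward in the alphabet (wrapping around), then delete the last character.
"qkulimb" → "oisjgkz" → "oisjgk".

oisjgk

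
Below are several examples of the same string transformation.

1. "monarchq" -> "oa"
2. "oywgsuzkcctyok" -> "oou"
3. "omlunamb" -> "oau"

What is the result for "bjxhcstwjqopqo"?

The transformation: take characters alternately from the front and the back (1st, last, 2nd, 2nd-last, ...), then keep only the vowels.
Applying both steps to "bjxhcstwjqopqo": "bojqxphocqsjtw", then "oo".

oo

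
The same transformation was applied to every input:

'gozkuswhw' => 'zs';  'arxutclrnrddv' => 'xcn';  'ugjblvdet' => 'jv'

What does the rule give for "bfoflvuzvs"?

ov

Rule — delete the last 2 characters, then keep one character in every 3, starting at position 3 (positions 3rd, 6th, 9th, ...).
Starting from "bfoflvuzvs": after the first operation, "bfoflvuz"; after the second, "ov".
(Check on "ugjblvdet": → "ugjblvd" → "jv" ✓)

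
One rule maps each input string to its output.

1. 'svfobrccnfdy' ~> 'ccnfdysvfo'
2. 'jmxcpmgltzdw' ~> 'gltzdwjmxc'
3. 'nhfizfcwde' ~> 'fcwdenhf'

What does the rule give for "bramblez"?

In each case the input is transformed by: swap the front and back halves of the string, then delete the last 2 characters.
Working it through for "bramblez": intermediate "blezbram", final "blezbr".

blezbr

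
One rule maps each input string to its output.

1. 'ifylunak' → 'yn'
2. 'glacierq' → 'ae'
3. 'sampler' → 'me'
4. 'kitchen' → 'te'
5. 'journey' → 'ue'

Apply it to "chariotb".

In each case the input is transformed by: keep one character in every 3, starting at position 3 (positions 3rd, 6th, 9th, ...).
So "chariotb" becomes "ao".

ao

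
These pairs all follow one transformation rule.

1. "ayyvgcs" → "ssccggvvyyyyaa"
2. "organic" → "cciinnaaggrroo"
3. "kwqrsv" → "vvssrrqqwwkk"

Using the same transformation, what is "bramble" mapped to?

The transformation: reverse the string, then double every character.
On "bramble": the first step gives "elbmarb", and the second then gives "eellbbmmaarrbb".

eellbbmmaarrbb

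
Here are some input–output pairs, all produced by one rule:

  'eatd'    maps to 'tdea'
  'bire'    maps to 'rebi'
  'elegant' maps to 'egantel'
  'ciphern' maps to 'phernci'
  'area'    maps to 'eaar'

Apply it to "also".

Rule — move the first 2 characters to the end (rotate left by 2).
Doing the same to "also": "soal".

soal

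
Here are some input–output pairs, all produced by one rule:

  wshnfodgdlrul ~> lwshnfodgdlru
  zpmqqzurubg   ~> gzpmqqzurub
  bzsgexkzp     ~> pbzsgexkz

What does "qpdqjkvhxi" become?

Each output is the input with this applied: move the last character to the front.
For "qpdqjkvhxi" the result is "iqpdqjkvhx".

iqpdqjkvhx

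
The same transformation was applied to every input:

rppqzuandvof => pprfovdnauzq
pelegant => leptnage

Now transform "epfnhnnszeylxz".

fpezxlyezsnnhn

Rule — reverse the string, then move the last 3 characters to the front (rotate right by 3).
On "epfnhnnszeylxz": the first step gives "zxlyezsnnhnfpe", and the second then gives "fpezxlyezsnnhn".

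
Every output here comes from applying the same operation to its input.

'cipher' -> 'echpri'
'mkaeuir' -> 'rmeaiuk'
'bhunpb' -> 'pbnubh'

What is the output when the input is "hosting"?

ghtsnio

In each case the input is transformed by: swap each adjacent pair of characters (1↔2, 3↔4, ...), then swap the first and last characters.
Applying both steps to "hosting": "ohtsnig", then "ghtsnio".
(Check on "mkaeuir": → "kmeaiur" → "rmeaiuk" ✓)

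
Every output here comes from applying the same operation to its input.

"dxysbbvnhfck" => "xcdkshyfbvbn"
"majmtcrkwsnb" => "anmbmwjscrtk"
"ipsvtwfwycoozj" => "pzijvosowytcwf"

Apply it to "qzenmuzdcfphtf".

ztqfnpehucmfdz

In each case the input is transformed by: swap each adjacent pair of characters (1↔2, 3↔4, ...), then take characters alternately from the front and the back (1st, last, 2nd, 2nd-last, ...).
On "qzenmuzdcfphtf": the first step gives "zqneumdzfchpft", and the second then gives "ztqfnpehucmfdz".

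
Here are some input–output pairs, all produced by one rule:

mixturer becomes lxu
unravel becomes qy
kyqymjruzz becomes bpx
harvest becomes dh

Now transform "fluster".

ow

What's happening: shift every letter 3 places forward in the alphabet (wrapping around), then keep one character in every 3, starting at position 2 (positions 2nd, 5th, 8th, ...).
On "fluster": the first step gives "ioxvwhu", and the second then gives "ow".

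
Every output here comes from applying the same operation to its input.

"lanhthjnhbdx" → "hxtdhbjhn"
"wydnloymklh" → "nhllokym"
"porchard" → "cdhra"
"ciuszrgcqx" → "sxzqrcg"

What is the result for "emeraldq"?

Each output is the input with this applied: delete the first 3 characters, then take characters alternately from the front and the back (1st, last, 2nd, 2nd-last, ...).
For "emeraldq", step one produces "raldq"; step two turns that into "rqadl".

rqadl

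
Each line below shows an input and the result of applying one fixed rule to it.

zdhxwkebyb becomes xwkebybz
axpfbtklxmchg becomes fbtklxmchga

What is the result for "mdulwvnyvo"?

In each case the input is transformed by: move the first character to the end, then delete the first 2 characters.
Starting from "mdulwvnyvo": after the first operation, "dulwvnyvom"; after the second, "lwvnyvom".

lwvnyvom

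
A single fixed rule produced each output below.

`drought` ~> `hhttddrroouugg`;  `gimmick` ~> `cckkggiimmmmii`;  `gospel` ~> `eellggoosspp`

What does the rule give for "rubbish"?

sshhrruubbbbii

Rule — move the last 2 characters to the front (rotate right by 2), then double every character.
Doing the same to "rubbish": "sshhrruubbbbii".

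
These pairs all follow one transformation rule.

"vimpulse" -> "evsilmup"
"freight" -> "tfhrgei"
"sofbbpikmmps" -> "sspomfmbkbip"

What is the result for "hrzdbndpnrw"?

whrrnzpddbn

The transformation: reverse the string, then take characters alternately from the front and the back (1st, last, 2nd, 2nd-last, ...).
"hrzdbndpnrw" → "wrnpdnbdzrh" → "whrrnzpddbn".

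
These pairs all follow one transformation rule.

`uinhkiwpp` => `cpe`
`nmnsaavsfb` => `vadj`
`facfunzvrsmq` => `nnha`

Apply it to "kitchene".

What's happening: keep one character in every 3, starting at position 1 (positions 1st, 4th, 7th, ...), then shift every letter 8 places forward in the alphabet (wrapping around).
"kitchene" → "kcn" → "skv".

skv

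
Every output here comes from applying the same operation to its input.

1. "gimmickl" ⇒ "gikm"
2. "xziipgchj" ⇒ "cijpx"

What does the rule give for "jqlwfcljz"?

The pattern: keep every other character starting from the first (positions 1st, 3rd, 5th, ...), then sort the characters into alphabetical order.
On "jqlwfcljz": the first step gives "jlflz", and the second then gives "fjllz".

fjllz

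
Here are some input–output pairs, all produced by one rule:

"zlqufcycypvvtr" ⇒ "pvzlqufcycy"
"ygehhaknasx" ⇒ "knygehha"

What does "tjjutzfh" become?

Each output is the input with this applied: delete the last 3 characters, then move the last 2 characters to the front (rotate right by 2).
Applying that to "tjjutzfh" gives "uttjj".

uttjj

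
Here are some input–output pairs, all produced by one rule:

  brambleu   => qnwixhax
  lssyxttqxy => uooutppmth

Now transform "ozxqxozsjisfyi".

What's happening: shift every letter 4 places backward in the alphabet (wrapping around), then swap the first and last characters.
So "ozxqxozsjisfyi" becomes "evtmtkvofeobuk".
(Check on "brambleu": → "xnwixhaq" → "qnwixhax" ✓)

evtmtkvofeobuk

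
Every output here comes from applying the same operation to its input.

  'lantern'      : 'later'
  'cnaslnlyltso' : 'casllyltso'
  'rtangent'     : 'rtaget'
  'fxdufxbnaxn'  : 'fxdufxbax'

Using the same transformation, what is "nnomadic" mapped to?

Rule — remove every "n".
Applying that to "nnomadic" gives "omadic".

omadic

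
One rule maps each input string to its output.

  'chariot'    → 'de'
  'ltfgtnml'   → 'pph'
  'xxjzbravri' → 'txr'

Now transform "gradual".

What's happening: keep one character in every 3, starting at position 2 (positions 2nd, 5th, 8th, ...), then shift every letter 4 places backward in the alphabet (wrapping around).
Applying both steps to "gradual": "ru", then "nq".

nq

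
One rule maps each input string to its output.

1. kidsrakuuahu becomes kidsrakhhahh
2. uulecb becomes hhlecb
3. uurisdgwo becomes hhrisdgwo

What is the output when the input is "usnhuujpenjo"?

hsnhhhjpenjo

The rule is to replace every "u" with "h".
So "usnhuujpenjo" becomes "hsnhhhjpenjo".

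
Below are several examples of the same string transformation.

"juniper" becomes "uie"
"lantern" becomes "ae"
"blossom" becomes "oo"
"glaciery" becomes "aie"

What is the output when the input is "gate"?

Rule — keep only the vowels.
"gate" → "ae".

ae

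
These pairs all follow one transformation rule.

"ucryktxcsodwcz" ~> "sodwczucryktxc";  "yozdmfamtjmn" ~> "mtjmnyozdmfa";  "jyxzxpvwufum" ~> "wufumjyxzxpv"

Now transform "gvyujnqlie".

qliegvyujn

The rule is to swap the front and back halves of the string, then move the first character to the end.
Applying that to "gvyujnqlie" gives "qliegvyujn".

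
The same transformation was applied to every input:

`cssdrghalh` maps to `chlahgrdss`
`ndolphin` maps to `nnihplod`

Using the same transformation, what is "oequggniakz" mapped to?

Rule — move the first character to the end, then reverse the string.
Starting from "oequggniakz": after the first operation, "equggniakzo"; after the second, "ozkaingguqe".

ozkaingguqe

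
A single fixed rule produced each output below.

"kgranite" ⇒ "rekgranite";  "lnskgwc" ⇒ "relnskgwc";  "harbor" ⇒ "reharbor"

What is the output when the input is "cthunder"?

The transformation: prepend "re".
So "cthunder" becomes "recthunder".

recthunder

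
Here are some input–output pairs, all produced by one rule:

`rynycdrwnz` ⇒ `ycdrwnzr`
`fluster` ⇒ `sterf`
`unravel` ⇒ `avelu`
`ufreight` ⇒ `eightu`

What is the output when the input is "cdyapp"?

The rule is to move the first 3 characters to the end (rotate left by 3), then delete the last 2 characters.
For "cdyapp", step one produces "appcdy"; step two turns that into "appc".

appc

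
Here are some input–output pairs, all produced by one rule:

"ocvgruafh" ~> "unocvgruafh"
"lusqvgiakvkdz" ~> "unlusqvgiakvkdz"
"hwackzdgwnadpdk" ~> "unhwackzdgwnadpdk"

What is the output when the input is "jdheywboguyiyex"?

The rule is to prepend "un".
On "jdheywboguyiyex" that produces "unjdheywboguyiyex".

unjdheywboguyiyex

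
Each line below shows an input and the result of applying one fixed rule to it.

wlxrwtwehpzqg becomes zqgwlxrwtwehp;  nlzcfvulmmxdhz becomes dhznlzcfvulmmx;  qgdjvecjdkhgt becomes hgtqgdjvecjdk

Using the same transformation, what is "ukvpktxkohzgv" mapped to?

zgvukvpktxkoh

The transformation: move the last 3 characters to the front (rotate right by 3).
Applying that to "ukvpktxkohzgv" gives "zgvukvpktxkoh".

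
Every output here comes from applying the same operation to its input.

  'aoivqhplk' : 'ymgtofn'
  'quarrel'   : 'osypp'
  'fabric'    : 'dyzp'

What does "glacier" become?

ejyag

Looking at the pairs, the operation is to delete the last 2 characters, then shift every letter 2 places backward in the alphabet (wrapping around).
Doing the same to "glacier": "ejyag".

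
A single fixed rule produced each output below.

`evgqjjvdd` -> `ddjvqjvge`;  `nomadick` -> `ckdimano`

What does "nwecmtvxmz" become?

Each output is the input with this applied: reverse the string, then swap each adjacent pair of characters (1↔2, 3↔4, ...).
Applying both steps to "nwecmtvxmz": "zmxvtmcewn", then "mzvxmtecnw".

mzvxmtecnw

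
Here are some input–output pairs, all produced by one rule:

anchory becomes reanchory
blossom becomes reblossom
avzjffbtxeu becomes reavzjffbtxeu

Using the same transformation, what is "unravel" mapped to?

Each output is the input with this applied: prepend "re".
On "unravel" that produces "reunravel".

reunravel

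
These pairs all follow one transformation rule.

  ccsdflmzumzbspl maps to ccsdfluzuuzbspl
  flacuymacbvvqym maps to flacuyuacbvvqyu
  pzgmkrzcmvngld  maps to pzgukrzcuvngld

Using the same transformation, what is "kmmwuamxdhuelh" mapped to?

The pattern: replace every "m" with "u".
"kmmwuamxdhuelh" → "kuuwuauxdhuelh".

kuuwuauxdhuelh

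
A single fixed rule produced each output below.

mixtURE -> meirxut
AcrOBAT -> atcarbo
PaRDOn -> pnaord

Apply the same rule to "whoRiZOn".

wnhoozri

What's happening: take characters alternately from the front and the back (1st, last, 2nd, 2nd-last, ...), then convert every letter to lowercase.
Working it through for "whoRiZOn": intermediate "wnhOoZRi", final "wnhoozri".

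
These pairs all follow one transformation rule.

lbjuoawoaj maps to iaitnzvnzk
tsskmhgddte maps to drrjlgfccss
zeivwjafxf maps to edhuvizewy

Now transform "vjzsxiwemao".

niyrwhvdlzu

In each case the input is transformed by: swap the first and last characters, then shift every letter 1 place backward in the alphabet (wrapping around).
For "vjzsxiwemao", step one produces "ojzsxiwemav"; step two turns that into "niyrwhvdlzu".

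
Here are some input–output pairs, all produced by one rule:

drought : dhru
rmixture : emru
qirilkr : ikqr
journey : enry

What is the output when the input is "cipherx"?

chpx

The pattern: sort the characters into alphabetical order, then keep every other character starting from the first (positions 1st, 3rd, 5th, ...).
Working it through for "cipherx": intermediate "cehiprx", final "chpx".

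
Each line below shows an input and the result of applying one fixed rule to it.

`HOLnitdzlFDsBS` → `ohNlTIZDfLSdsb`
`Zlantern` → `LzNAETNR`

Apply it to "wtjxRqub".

In each case the input is transformed by: flip the case of every letter, then swap each adjacent pair of characters (1↔2, 3↔4, ...).
Starting from "wtjxRqub": after the first operation, "WTJXrQUB"; after the second, "TWXJQrBU".

TWXJQrBU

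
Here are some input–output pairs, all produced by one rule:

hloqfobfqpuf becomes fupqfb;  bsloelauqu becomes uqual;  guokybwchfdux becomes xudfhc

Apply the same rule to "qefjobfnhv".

What's happening: take characters alternately from the front and the back (1st, last, 2nd, 2nd-last, ...), then keep every other character starting from the second (positions 2nd, 4th, 6th, ...).
For "qefjobfnhv" the result is "vhnfb".

vhnfb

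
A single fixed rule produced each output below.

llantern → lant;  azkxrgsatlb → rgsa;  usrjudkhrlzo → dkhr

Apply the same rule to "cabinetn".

abin

Looking at the pairs, the operation is to move the last 3 characters to the front (rotate right by 3), then keep only the last 4 characters.
Applying both steps to "cabinetn": "etncabin", then "abin".
(Check on "llantern": → "ernllant" → "lant" ✓)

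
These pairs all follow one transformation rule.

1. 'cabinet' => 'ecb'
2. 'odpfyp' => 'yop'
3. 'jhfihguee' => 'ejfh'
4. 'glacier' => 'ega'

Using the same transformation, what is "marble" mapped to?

The transformation: move the last 3 characters to the front (rotate right by 3), then keep every other character starting from the second (positions 2nd, 4th, 6th, ...).
For "marble" the result is "lmr".

lmr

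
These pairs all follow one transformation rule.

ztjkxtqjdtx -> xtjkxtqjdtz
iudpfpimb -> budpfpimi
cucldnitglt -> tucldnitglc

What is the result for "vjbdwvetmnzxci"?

ijbdwvetmnzxcv

What's happening: swap the first and last characters.
"vjbdwvetmnzxci" → "ijbdwvetmnzxcv".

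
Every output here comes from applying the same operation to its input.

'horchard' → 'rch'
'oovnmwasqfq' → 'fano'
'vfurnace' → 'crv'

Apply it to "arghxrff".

fha

Rule — keep one character in every 3, starting at position 1 (positions 1st, 4th, 7th, ...), then reverse the string.
Working it through for "arghxrff": intermediate "ahf", final "fha".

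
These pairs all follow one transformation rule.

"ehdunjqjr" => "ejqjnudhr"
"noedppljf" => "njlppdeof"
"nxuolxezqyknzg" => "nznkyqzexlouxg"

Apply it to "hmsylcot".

hoclysmt

The transformation: reverse the string, then swap the first and last characters.
For "hmsylcot", step one produces "toclysmh"; step two turns that into "hoclysmt".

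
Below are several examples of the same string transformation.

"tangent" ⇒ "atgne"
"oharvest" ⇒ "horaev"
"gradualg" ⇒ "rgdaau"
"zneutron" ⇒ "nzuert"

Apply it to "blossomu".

lbsoos

In each case the input is transformed by: delete the last 2 characters, then swap each adjacent pair of characters (1↔2, 3↔4, ...).
Applying both steps to "blossomu": "blosso", then "lbsoos".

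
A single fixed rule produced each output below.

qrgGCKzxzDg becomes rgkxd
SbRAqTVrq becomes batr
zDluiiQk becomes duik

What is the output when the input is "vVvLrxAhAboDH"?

vlxhbd

The rule is to keep every other character starting from the second (positions 2nd, 4th, 6th, ...), then convert every letter to lowercase.
Working it through for "vVvLrxAhAboDH": intermediate "VLxhbD", final "vlxhbd".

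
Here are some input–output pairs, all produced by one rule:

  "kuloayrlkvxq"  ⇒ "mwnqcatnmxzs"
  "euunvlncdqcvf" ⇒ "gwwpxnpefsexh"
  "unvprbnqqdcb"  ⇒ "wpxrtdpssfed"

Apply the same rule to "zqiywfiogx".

Looking at the pairs, the operation is to shift every letter 2 places forward in the alphabet (wrapping around).
For "zqiywfiogx" the result is "bskayhkqiz".

bskayhkqiz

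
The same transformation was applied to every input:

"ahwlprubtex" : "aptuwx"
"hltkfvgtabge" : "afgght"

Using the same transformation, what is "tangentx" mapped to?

entt

The rule is to keep every other character starting from the first (positions 1st, 3rd, 5th, ...), then sort the characters into alphabetical order.
Applying both steps to "tangentx": "tnet", then "entt".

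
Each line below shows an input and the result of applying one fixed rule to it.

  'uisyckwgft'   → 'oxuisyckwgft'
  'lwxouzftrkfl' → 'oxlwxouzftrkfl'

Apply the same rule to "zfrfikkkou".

In each case the input is transformed by: prepend "ox".
On "zfrfikkkou" that produces "oxzfrfikkkou".

oxzfrfikkkou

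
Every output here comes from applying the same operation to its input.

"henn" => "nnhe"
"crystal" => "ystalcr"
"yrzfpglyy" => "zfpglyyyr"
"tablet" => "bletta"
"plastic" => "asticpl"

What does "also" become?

soal

In each case the input is transformed by: move the first 2 characters to the end (rotate left by 2).
Doing the same to "also": "soal".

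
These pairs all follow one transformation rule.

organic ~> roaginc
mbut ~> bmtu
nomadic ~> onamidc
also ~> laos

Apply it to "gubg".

The pattern: swap each adjacent pair of characters (1↔2, 3↔4, ...).
Applying that to "gubg" gives "uggb".

uggb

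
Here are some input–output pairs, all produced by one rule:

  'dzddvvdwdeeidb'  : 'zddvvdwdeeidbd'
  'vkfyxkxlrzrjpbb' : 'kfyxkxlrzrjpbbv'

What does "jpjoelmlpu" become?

pjoelmlpuj

The transformation: move the first character to the end.
For "jpjoelmlpu" the result is "pjoelmlpuj".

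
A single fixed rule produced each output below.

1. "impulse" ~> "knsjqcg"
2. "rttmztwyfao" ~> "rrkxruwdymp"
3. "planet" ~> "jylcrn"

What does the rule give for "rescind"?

cqaglbp

Each output is the input with this applied: shift every letter 2 places backward in the alphabet (wrapping around), then move the first character to the end.
Applying both steps to "rescind": "pcqaglb", then "cqaglbp".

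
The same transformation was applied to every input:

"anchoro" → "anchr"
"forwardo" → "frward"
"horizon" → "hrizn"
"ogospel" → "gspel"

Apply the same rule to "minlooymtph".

minlymtph

Each output is the input with this applied: remove every "o".
Doing the same to "minlooymtph": "minlymtph".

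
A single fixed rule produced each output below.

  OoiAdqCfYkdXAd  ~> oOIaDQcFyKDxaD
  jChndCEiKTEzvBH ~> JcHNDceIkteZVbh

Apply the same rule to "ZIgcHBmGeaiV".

The pattern: flip the case of every letter.
Applying that to "ZIgcHBmGeaiV" gives "ziGChbMgEAIv".

ziGChbMgEAIv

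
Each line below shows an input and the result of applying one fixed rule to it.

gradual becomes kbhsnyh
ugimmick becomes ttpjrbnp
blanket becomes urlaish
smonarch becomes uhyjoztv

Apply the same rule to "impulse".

bszlptw

What's happening: move the first 3 characters to the end (rotate left by 3), then shift every letter 7 places forward in the alphabet (wrapping around).
"impulse" → "ulseimp" → "bszlptw".
(Check on "ugimmick": → "mmickugi" → "ttpjrbnp" ✓)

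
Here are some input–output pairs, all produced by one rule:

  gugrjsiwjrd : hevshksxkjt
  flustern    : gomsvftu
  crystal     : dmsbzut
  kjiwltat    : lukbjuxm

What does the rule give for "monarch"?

Each output is the input with this applied: take characters alternately from the front and the back (1st, last, 2nd, 2nd-last, ...), then shift every letter 1 place forward in the alphabet (wrapping around).
Applying both steps to "monarch": "mhocnra", then "nipdosb".

nipdosb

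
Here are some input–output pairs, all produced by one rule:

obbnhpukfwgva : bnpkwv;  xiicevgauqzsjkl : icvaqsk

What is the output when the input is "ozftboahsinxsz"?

Each output is the input with this applied: keep every other character starting from the second (positions 2nd, 4th, 6th, ...).
On "ozftboahsinxsz" that produces "ztohixz".

ztohixz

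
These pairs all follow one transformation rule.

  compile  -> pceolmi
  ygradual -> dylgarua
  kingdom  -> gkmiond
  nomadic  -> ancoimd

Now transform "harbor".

Looking at the pairs, the operation is to take characters alternately from the front and the back (1st, last, 2nd, 2nd-last, ...), then move the last character to the front.
Working it through for "harbor": intermediate "hraorb", final "bhraor".

bhraor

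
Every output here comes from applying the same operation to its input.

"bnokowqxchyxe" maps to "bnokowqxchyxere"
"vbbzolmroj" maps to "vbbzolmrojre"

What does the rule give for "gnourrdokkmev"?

What's happening: append "re".
So "gnourrdokkmev" becomes "gnourrdokkmevre".

gnourrdokkmevre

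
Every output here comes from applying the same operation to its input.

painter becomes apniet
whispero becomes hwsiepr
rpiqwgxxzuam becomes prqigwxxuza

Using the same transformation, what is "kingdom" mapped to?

The transformation: delete the last character, then swap each adjacent pair of characters (1↔2, 3↔4, ...).
"kingdom" → "ikgnod".

ikgnod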